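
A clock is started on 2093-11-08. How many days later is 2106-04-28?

From November 8, 2093 to November 8, 2105: 12 years, of which 2 contain a Feb 29 — 10×365 + 2×366 = 4382 days.
(2100 is not a leap year (divisible by 100 but not 400).)
November 2105: 30 − 8 = 22 days remain.
Then December (31), January (31), February 2106 (28), March (31): 31 + 31 + 28 + 31 = 121 days.
April 1–28, 2106: 28 days.
Residual: 171 days.
Total: 4553 days.

4553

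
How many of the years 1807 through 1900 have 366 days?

23

Years divisible by 4: 1808, 1812, …, 1900 — 24 in all.
Of these, 1900 is divisible by 100 but not 400, so not leap.
Leap years: 24 − 1 = 23.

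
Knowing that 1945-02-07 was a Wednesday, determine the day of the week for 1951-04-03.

Tuesday

February 7, 1945 → February 7, 1946: 365 days.
February 7, 1946 → February 7, 1947: 365 days.
February 7, 1947 → February 7, 1948: 365 days.
February 7, 1948 → February 7, 1949: 366 days (1948 is a leap year).
February 7, 1949 → February 7, 1950: 365 days.
February 7, 1950 → February 7, 1951: 365 days.
February 1951: 28 − 7 = 21 days remain (1951 is not a leap year, so February has 28 days).
Then March (31): 31 days.
April 1–3, 1951: 3 days.
Residual: 55 days.
Total: 2246 days.
2246 mod 7 = 6, so 6 days after Wednesday is Tuesday.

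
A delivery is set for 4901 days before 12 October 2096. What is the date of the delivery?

13 May 2083

Count 4901 days before October 12, 2096:
Day-of-year of May 13, 2083: 133.
Day-of-year of October 12, 2096: 286.
2083 has 365 days, so 365 − 133 = 232 days remain in 2083.
Full years 2084–2095: 9 common + 3 leap = 9×365 + 3×366 = 4383 days.
Total: 232 + 4383 + 286 = 4901 days.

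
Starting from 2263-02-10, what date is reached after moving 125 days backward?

2262-10-08

Count 125 days before February 10, 2263:
October 2262: 31 − 8 = 23 days remain.
Then November (30), December (31), January (31): 30 + 31 + 31 = 92 days.
February 1–10, 2263: 10 days (2263 is not a leap year).
Residual: 125 days.
Total: 125 days.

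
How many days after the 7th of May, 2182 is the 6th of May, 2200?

Day-of-year of May 7, 2182: 127.
Day-of-year of May 6, 2200: 126.
2182 has 365 days, so 365 − 127 = 238 days remain in 2182.
Full years 2183–2199: 13 common + 4 leap = 13×365 + 4×366 = 6209 days.
Total: 238 + 6209 + 126 = 6573 days.

6573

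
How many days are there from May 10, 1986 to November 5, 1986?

179

May 1986: 31 − 10 = 21 days remain.
Then June (30), July (31), August (31), September (30), October (31): 30 + 31 + 31 + 30 + 31 = 153 days.
November 1–5, 1986: 5 days.
Total: 21 + 153 + 5 = 179 days.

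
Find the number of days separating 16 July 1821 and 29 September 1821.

75

July 1821: 31 − 16 = 15 days remain.
Then August (31): 31 days.
September 1–29, 1821: 29 days.
Total: 15 + 31 + 29 = 75 days.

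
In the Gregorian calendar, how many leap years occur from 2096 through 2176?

20

Years divisible by 4: 2096, 2100, …, 2176 — 21 in all.
Of these, 2100 is divisible by 100 but not 400, so not leap.
Leap years: 21 − 1 = 20.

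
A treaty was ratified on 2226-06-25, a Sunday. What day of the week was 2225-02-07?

Monday

Count forward from the earlier date (February 7, 2225) to the later (June 25, 2226):
Day-of-year of February 7, 2225: 38.
Day-of-year of June 25, 2226: 176.
2225 has 365 days, so 365 − 38 = 327 days remain in 2225.
Total: 327 + 176 = 503 days.
503 mod 7 = 6, so 6 days before Sunday is Monday.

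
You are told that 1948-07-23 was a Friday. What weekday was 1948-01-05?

Monday

Count forward from the earlier date (January 5, 1948) to the later (July 23, 1948):
January 1948: 31 − 5 = 26 days remain.
Then February 1948 (29), March (31), April (30), May (31), June (30): 29 + 31 + 30 + 31 + 30 = 151 days.
July 1–23, 1948: 23 days.
Total: 26 + 151 + 23 = 200 days.
200 mod 7 = 4, so 4 days before Friday is Monday.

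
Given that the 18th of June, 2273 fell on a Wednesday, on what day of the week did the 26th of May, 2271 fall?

Count forward from the earlier date (May 26, 2271) to the later (June 18, 2273):
May 26, 2271 → May 26, 2272: 366 days (2272 is a leap year).
May 26, 2272 → May 26, 2273: 365 days.
May 2273: 31 − 26 = 5 days remain.
June 1–18, 2273: 18 days.
Residual: 23 days.
Total: 754 days.
754 mod 7 = 5, so 5 days before Wednesday is Friday.

Friday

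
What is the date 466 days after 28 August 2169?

7 December 2170

Count 466 days after August 28, 2169:
August 28, 2169 → August 28, 2170: 365 days.
August 2170: 31 − 28 = 3 days remain.
Then September (30), October (31), November (30): 30 + 31 + 30 = 91 days.
December 1–7, 2170: 7 days.
Residual: 101 days.
Total: 466 days.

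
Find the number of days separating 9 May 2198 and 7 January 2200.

608

May 2198: 31 − 9 = 22 days remain.
Then 19 full months totalling 579 days.
January 1–7, 2200: 7 days.
Total: 22 + 579 + 7 = 608 days.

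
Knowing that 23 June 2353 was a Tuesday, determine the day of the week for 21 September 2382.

Tuesday

From June 23, 2353 to June 23, 2382: 29 years, of which 7 contain a Feb 29 — 22×365 + 7×366 = 10592 days.
June 2382: 30 − 23 = 7 days remain.
Then July (31), August (31): 31 + 31 = 62 days.
September 1–21, 2382: 21 days.
Residual: 90 days.
Total: 10682 days.
10682 is a multiple of 7, so 21 September 2382 falls on the same weekday: Tuesday.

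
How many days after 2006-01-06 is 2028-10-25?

8328

Day-of-year of January 6, 2006: 6.
Day-of-year of October 25, 2028: 299.
2006 has 365 days, so 365 − 6 = 359 days remain in 2006.
Full years 2007–2027: 16 common + 5 leap = 16×365 + 5×366 = 7670 days.
Total: 359 + 7670 + 299 = 8328 days.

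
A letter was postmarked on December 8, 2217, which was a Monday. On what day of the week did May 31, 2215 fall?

Count forward from the earlier date (May 31, 2215) to the later (December 8, 2217):
May 31, 2215 → May 31, 2216: 366 days (2216 is a leap year).
May 31, 2216 → May 31, 2217: 365 days.
May 2217: 31 − 31 = 0 days remain.
Then June (30), July (31), August (31), September (30), October (31), November (30): 30 + 31 + 31 + 30 + 31 + 30 = 183 days.
December 1–8, 2217: 8 days.
Residual: 191 days.
Total: 922 days.
922 mod 7 = 5, so 5 days before Monday is Wednesday.

Wednesday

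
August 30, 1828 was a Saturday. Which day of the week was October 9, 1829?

Friday

August 30, 1828 → August 30, 1829: 365 days.
August 1829: 31 − 30 = 1 day remains.
Then September (30): 30 days.
October 1–9, 1829: 9 days.
Residual: 40 days.
Total: 405 days.
405 mod 7 = 6, so 6 days after Saturday is Friday.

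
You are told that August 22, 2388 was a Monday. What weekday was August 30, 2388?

Tuesday

Within August 2388: 30 − 22 = 8 days.
8 mod 7 = 1, so 1 day after Monday is Tuesday.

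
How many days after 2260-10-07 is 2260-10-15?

8

Within October 2260: 15 − 7 = 8 days.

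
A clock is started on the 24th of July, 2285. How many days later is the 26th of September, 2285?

64

July 2285: 31 − 24 = 7 days remain.
Then August (31): 31 days.
September 1–26, 2285: 26 days.
Total: 7 + 31 + 26 = 64 days.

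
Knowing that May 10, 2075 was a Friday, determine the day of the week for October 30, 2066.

Count forward from the earlier date (October 30, 2066) to the later (May 10, 2075):
Day-of-year of October 30, 2066: 303.
Day-of-year of May 10, 2075: 130.
2066 has 365 days, so 365 − 303 = 62 days remain in 2066.
Full years 2067–2074: 6 common + 2 leap = 6×365 + 2×366 = 2922 days.
Total: 62 + 2922 + 130 = 3114 days.
3114 mod 7 = 6, so 6 days before Friday is Saturday.

Saturday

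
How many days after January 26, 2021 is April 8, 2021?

72

January 2021: 31 − 26 = 5 days remain.
Then February 2021 (28), March (31): 28 + 31 = 59 days.
April 1–8, 2021: 8 days.
Total: 5 + 59 + 8 = 72 days.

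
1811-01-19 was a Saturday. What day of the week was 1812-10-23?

January 19, 1811 → January 19, 1812: 365 days.
January 1812: 31 − 19 = 12 days remain.
Then February 1812 (29), March (31), April (30), May (31), June (30), July (31), August (31), September (30): 29 + 31 + 30 + 31 + 30 + 31 + 31 + 30 = 243 days.
October 1–23, 1812: 23 days.
Residual: 278 days.
Total: 643 days.
643 mod 7 = 6, so 6 days after Saturday is Friday.

Friday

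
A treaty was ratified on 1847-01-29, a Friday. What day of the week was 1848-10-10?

Tuesday

Day-of-year of January 29, 1847: 29.
Day-of-year of October 10, 1848: 284.
1847 has 365 days, so 365 − 29 = 336 days remain in 1847.
Total: 336 + 284 = 620 days.
620 mod 7 = 4, so 4 days after Friday is Tuesday.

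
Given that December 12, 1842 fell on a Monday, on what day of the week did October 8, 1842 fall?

Count forward from the earlier date (October 8, 1842) to the later (December 12, 1842):
October 1842: 31 − 8 = 23 days remain.
Then November (30): 30 days.
December 1–12, 1842: 12 days.
Total: 23 + 30 + 12 = 65 days.
65 mod 7 = 2, so 2 days before Monday is Saturday.

Saturday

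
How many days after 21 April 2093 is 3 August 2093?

104

April 2093: 30 − 21 = 9 days remain.
Then May (31), June (30), July (31): 31 + 30 + 31 = 92 days.
August 1–3, 2093: 3 days.
Total: 9 + 92 + 3 = 104 days.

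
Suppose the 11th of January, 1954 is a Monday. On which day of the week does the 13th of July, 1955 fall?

Day-of-year of January 11, 1954: 11.
Day-of-year of July 13, 1955: 194.
1954 has 365 days, so 365 − 11 = 354 days remain in 1954.
Total: 354 + 194 = 548 days.
548 mod 7 = 2, so 2 days after Monday is Wednesday.

Wednesday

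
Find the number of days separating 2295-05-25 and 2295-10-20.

May 2295: 31 − 25 = 6 days remain.
Then June (30), July (31), August (31), September (30): 30 + 31 + 31 + 30 = 122 days.
October 1–20, 2295: 20 days.
Total: 6 + 122 + 20 = 148 days.

148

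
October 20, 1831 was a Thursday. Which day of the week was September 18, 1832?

Tuesday

October 1831: 31 − 20 = 11 days remain.
Then 10 full months totalling 305 days.
September 1–18, 1832: 18 days.
Residual: 334 days.
Total: 334 days.
334 mod 7 = 5, so 5 days after Thursday is Tuesday.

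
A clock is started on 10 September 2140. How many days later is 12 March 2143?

913

Day-of-year of September 10, 2140: 254.
Day-of-year of March 12, 2143: 71.
2140 has 366 days, so 366 − 254 = 112 days remain in 2140.
Full years: 2141: 365; 2142: 365. Sum = 730.
Total: 112 + 730 + 71 = 913 days.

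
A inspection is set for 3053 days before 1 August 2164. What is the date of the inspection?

23 March 2156

Count 3053 days before August 1, 2164:
From March 23, 2156 to March 23, 2164: 8 years, of which 2 contain a Feb 29 — 6×365 + 2×366 = 2922 days.
March 2164: 31 − 23 = 8 days remain.
Then April (30), May (31), June (30), July (31): 30 + 31 + 30 + 31 = 122 days.
August 1, 2164: 1 day.
Residual: 131 days.
Total: 3053 days.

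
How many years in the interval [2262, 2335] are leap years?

17

Years divisible by 4: 2264, 2268, …, 2332 — 18 in all.
Of these, 2300 is divisible by 100 but not 400, so not leap.
Leap years: 18 − 1 = 17.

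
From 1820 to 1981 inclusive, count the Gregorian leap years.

Years divisible by 4: 1820, 1824, …, 1980 — 41 in all.
Of these, 1900 is divisible by 100 but not 400, so not leap.
Leap years: 41 − 1 = 40.

40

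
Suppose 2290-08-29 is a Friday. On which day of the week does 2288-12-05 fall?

Count forward from the earlier date (December 5, 2288) to the later (August 29, 2290):
December 2288: 31 − 5 = 26 days remain.
Then 19 full months totalling 577 days.
August 1–29, 2290: 29 days.
Total: 26 + 577 + 29 = 632 days.
632 mod 7 = 2, so 2 days before Friday is Wednesday.

Wednesday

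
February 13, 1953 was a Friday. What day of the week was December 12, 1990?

Wednesday

From February 13, 1953 to February 13, 1990: 37 years, of which 9 contain a Feb 29 — 28×365 + 9×366 = 13514 days.
February 1990: 28 − 13 = 15 days remain (1990 is not a leap year, so February has 28 days).
Then 9 full months totalling 275 days.
December 1–12, 1990: 12 days.
Residual: 302 days.
Total: 13816 days.
13816 mod 7 = 5, so 5 days after Friday is Wednesday.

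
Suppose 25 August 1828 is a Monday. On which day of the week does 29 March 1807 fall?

Sunday

Count forward from the earlier date (March 29, 1807) to the later (August 25, 1828):
From March 29, 1807 to March 29, 1828: 21 years, of which 6 contain a Feb 29 — 15×365 + 6×366 = 7671 days.
March 1828: 31 − 29 = 2 days remain.
Then April (30), May (31), June (30), July (31): 30 + 31 + 30 + 31 = 122 days.
August 1–25, 1828: 25 days.
Residual: 149 days.
Total: 7820 days.
7820 mod 7 = 1, so 1 day before Monday is Sunday.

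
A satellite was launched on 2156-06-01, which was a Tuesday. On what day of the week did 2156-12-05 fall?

June 2156: 30 − 1 = 29 days remain.
Then July (31), August (31), September (30), October (31), November (30): 31 + 31 + 30 + 31 + 30 = 153 days.
December 1–5, 2156: 5 days.
Total: 29 + 153 + 5 = 187 days.
187 mod 7 = 5, so 5 days after Tuesday is Sunday.

Sunday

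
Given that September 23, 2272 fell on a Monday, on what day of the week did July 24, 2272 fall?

Wednesday

Count forward from the earlier date (July 24, 2272) to the later (September 23, 2272):
July 2272: 31 − 24 = 7 days remain.
Then August (31): 31 days.
September 1–23, 2272: 23 days.
Total: 7 + 31 + 23 = 61 days.
61 mod 7 = 5, so 5 days before Monday is Wednesday.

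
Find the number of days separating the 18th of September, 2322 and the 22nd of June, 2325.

September 18, 2322 → September 18, 2323: 365 days.
September 18, 2323 → September 18, 2324: 366 days (2324 is a leap year).
September 2324: 30 − 18 = 12 days remain.
Then October (31), November (30), December (31), January (31), February 2325 (28), March (31), April (30), May (31): 31 + 30 + 31 + 31 + 28 + 31 + 30 + 31 = 243 days.
June 1–22, 2325: 22 days.
Residual: 277 days.
Total: 1008 days.

1008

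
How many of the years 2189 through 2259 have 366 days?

Years divisible by 4: 2192, 2196, …, 2256 — 17 in all.
Of these, 2200 is divisible by 100 but not 400, so not leap.
Leap years: 17 − 1 = 16.

16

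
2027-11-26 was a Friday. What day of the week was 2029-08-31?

Friday

Day-of-year of November 26, 2027: 330.
Day-of-year of August 31, 2029: 243.
2027 has 365 days, so 365 − 330 = 35 days remain in 2027.
Full years: 2028: 366. Sum = 366.
Total: 35 + 366 + 243 = 644 days.
644 is a multiple of 7, so 2029-08-31 falls on the same weekday: Friday.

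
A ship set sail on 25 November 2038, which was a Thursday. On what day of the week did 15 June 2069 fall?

Saturday

Day-of-year of November 25, 2038: 329.
Day-of-year of June 15, 2069: 166.
2038 has 365 days, so 365 − 329 = 36 days remain in 2038.
Full years 2039–2068: 22 common + 8 leap = 22×365 + 8×366 = 10958 days.
Total: 36 + 10958 + 166 = 11160 days.
11160 mod 7 = 2, so 2 days after Thursday is Saturday.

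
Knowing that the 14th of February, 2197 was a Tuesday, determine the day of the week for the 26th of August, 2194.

Tuesday

Count forward from the earlier date (August 26, 2194) to the later (February 14, 2197):
Day-of-year of August 26, 2194: 238.
Day-of-year of February 14, 2197: 45.
2194 has 365 days, so 365 − 238 = 127 days remain in 2194.
Full years: 2195: 365; 2196: 366. Sum = 731.
Total: 127 + 731 + 45 = 903 days.
903 is a multiple of 7, so the 26th of August, 2194 falls on the same weekday: Tuesday.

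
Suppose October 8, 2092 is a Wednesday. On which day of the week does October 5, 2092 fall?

Sunday

Count forward from the earlier date (October 5, 2092) to the later (October 8, 2092):
Within October 2092: 8 − 5 = 3 days.
3 mod 7 = 3, so 3 days before Wednesday is Sunday.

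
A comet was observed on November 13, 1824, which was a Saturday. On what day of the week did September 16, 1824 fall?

Thursday

Count forward from the earlier date (September 16, 1824) to the later (November 13, 1824):
September 1824: 30 − 16 = 14 days remain.
Then October (31): 31 days.
November 1–13, 1824: 13 days.
Total: 14 + 31 + 13 = 58 days.
58 mod 7 = 2, so 2 days before Saturday is Thursday.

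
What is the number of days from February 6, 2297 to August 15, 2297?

February 2297: 28 − 6 = 22 days remain (2297 is not a leap year, so February has 28 days).
Then March (31), April (30), May (31), June (30), July (31): 31 + 30 + 31 + 30 + 31 = 153 days.
August 1–15, 2297: 15 days.
Total: 22 + 153 + 15 = 190 days.

190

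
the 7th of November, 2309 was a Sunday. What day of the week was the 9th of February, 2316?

November 7, 2309 → November 7, 2310: 365 days.
November 7, 2310 → November 7, 2311: 365 days.
November 7, 2311 → November 7, 2312: 366 days (2312 is a leap year).
November 7, 2312 → November 7, 2313: 365 days.
November 7, 2313 → November 7, 2314: 365 days.
November 7, 2314 → November 7, 2315: 365 days.
November 2315: 30 − 7 = 23 days remain.
Then December (31), January (31): 31 + 31 = 62 days.
February 1–9, 2316: 9 days (2316 is a leap year).
Residual: 94 days.
Total: 2285 days.
2285 mod 7 = 3, so 3 days after Sunday is Wednesday.

Wednesday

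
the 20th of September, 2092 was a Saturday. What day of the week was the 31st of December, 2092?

Wednesday

September 2092: 30 − 20 = 10 days remain.
Then October (31), November (30): 31 + 30 = 61 days.
December 1–31, 2092: 31 days.
Total: 10 + 61 + 31 = 102 days.
102 mod 7 = 4, so 4 days after Saturday is Wednesday.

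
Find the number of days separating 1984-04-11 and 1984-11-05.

208

April 1984: 30 − 11 = 19 days remain.
Then May (31), June (30), July (31), August (31), September (30), October (31): 31 + 30 + 31 + 31 + 30 + 31 = 184 days.
November 1–5, 1984: 5 days.
Total: 19 + 184 + 5 = 208 days.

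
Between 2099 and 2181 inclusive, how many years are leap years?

Years divisible by 4: 2100, 2104, …, 2180 — 21 in all.
Of these, 2100 is divisible by 100 but not 400, so not leap.
Leap years: 21 − 1 = 20.

20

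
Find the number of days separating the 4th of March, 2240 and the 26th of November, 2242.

997

Day-of-year of March 4, 2240: 64.
Day-of-year of November 26, 2242: 330.
2240 has 366 days, so 366 − 64 = 302 days remain in 2240.
Full years: 2241: 365. Sum = 365.
Total: 302 + 365 + 330 = 997 days.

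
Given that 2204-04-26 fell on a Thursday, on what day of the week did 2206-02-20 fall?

Thursday

Day-of-year of April 26, 2204: 117.
Day-of-year of February 20, 2206: 51.
2204 has 366 days, so 366 − 117 = 249 days remain in 2204.
Full years: 2205: 365. Sum = 365.
Total: 249 + 365 + 51 = 665 days.
665 is a multiple of 7, so 2206-02-20 falls on the same weekday: Thursday.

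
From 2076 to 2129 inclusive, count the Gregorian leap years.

13

Years divisible by 4: 2076, 2080, …, 2128 — 14 in all.
Of these, 2100 is divisible by 100 but not 400, so not leap.
Leap years: 14 − 1 = 13.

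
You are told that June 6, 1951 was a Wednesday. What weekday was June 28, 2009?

Day-of-year of June 6, 1951: 157.
Day-of-year of June 28, 2009: 179.
1951 has 365 days, so 365 − 157 = 208 days remain in 1951.
Full years 1952–2008: 42 common + 15 leap = 42×365 + 15×366 = 20820 days.
Total: 208 + 20820 + 179 = 21207 days.
21207 mod 7 = 4, so 4 days after Wednesday is Sunday.

Sunday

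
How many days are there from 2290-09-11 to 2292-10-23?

773

September 11, 2290 → September 11, 2291: 365 days.
September 11, 2291 → September 11, 2292: 366 days (2292 is a leap year).
September 2292: 30 − 11 = 19 days remain.
October 1–23, 2292: 23 days.
Residual: 42 days.
Total: 773 days.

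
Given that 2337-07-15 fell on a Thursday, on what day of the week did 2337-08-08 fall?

Sunday

July 2337: 31 − 15 = 16 days remain.
August 1–8, 2337: 8 days.
Total: 16 + 8 = 24 days.
24 mod 7 = 3, so 3 days after Thursday is Sunday.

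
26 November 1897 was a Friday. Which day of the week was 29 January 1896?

Wednesday

Count forward from the earlier date (January 29, 1896) to the later (November 26, 1897):
January 1896: 31 − 29 = 2 days remain.
Then 21 full months totalling 639 days.
November 1–26, 1897: 26 days.
Total: 2 + 639 + 26 = 667 days.
667 mod 7 = 2, so 2 days before Friday is Wednesday.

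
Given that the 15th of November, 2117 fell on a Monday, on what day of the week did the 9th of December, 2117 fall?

November 2117: 30 − 15 = 15 days remain.
December 1–9, 2117: 9 days.
Total: 15 + 9 = 24 days.
24 mod 7 = 3, so 3 days after Monday is Thursday.

Thursday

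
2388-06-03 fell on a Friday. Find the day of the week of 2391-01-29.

Tuesday

Day-of-year of June 3, 2388: 155.
Day-of-year of January 29, 2391: 29.
2388 has 366 days, so 366 − 155 = 211 days remain in 2388.
Full years: 2389: 365; 2390: 365. Sum = 730.
Total: 211 + 730 + 29 = 970 days.
970 mod 7 = 4, so 4 days after Friday is Tuesday.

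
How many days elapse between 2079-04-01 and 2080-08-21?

508

April 1, 2079 → April 1, 2080: 366 days (2080 is a leap year).
April 2080: 30 − 1 = 29 days remain.
Then May (31), June (30), July (31): 31 + 30 + 31 = 92 days.
August 1–21, 2080: 21 days.
Residual: 142 days.
Total: 508 days.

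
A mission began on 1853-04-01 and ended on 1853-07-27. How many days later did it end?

April 1853: 30 − 1 = 29 days remain.
Then May (31), June (30): 31 + 30 = 61 days.
July 1–27, 1853: 27 days.
Total: 29 + 61 + 27 = 117 days.

117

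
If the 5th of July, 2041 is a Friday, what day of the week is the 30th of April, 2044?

July 5, 2041 → July 5, 2042: 365 days.
July 5, 2042 → July 5, 2043: 365 days.
July 2043: 31 − 5 = 26 days remain.
Then August (31), September (30), October (31), November (30), December (31), January (31), February 2044 (29), March (31): 31 + 30 + 31 + 30 + 31 + 31 + 29 + 31 = 244 days.
April 1–30, 2044: 30 days.
Residual: 300 days.
Total: 1030 days.
1030 mod 7 = 1, so 1 day after Friday is Saturday.

Saturday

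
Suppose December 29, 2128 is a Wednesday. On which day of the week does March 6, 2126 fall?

Count forward from the earlier date (March 6, 2126) to the later (December 29, 2128):
March 2126: 31 − 6 = 25 days remain.
Then 32 full months totalling 975 days.
December 1–29, 2128: 29 days.
Total: 25 + 975 + 29 = 1029 days.
1029 is a multiple of 7, so March 6, 2126 falls on the same weekday: Wednesday.

Wednesday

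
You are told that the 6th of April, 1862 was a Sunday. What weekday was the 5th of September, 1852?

Count forward from the earlier date (September 5, 1852) to the later (April 6, 1862):
Day-of-year of September 5, 1852: 249.
Day-of-year of April 6, 1862: 96.
1852 has 366 days, so 366 − 249 = 117 days remain in 1852.
Full years 1853–1861: 7 common + 2 leap = 7×365 + 2×366 = 3287 days.
Total: 117 + 3287 + 96 = 3500 days.
3500 is a multiple of 7, so the 5th of September, 1852 falls on the same weekday: Sunday.

Sunday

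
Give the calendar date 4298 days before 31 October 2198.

24 January 2187

Count 4298 days before October 31, 2198:
From January 24, 2187 to January 24, 2198: 11 years, of which 3 contain a Feb 29 — 8×365 + 3×366 = 4018 days.
January 2198: 31 − 24 = 7 days remain.
Then February 2198 (28), March (31), April (30), May (31), June (30), July (31), August (31), September (30): 28 + 31 + 30 + 31 + 30 + 31 + 31 + 30 = 242 days.
October 1–31, 2198: 31 days.
Residual: 280 days.
Total: 4298 days.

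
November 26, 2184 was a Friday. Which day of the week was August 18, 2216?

From November 26, 2184 to November 26, 2215: 31 years, of which 6 contain a Feb 29 — 25×365 + 6×366 = 11321 days.
(2200 is not a leap year (divisible by 100 but not 400).)
November 2215: 30 − 26 = 4 days remain.
Then December (31), January (31), February 2216 (29), March (31), April (30), May (31), June (30), July (31): 31 + 31 + 29 + 31 + 30 + 31 + 30 + 31 = 244 days.
August 1–18, 2216: 18 days.
Residual: 266 days.
Total: 11587 days.
11587 mod 7 = 2, so 2 days after Friday is Sunday.

Sunday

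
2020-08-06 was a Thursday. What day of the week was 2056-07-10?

Day-of-year of August 6, 2020: 219.
Day-of-year of July 10, 2056: 192.
2020 has 366 days, so 366 − 219 = 147 days remain in 2020.
Full years 2021–2055: 27 common + 8 leap = 27×365 + 8×366 = 12783 days.
Total: 147 + 12783 + 192 = 13122 days.
13122 mod 7 = 4, so 4 days after Thursday is Monday.

Monday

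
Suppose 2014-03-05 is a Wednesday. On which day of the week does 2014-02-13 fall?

Thursday

Count forward from the earlier date (February 13, 2014) to the later (March 5, 2014):
February 2014: 28 − 13 = 15 days remain (2014 is not a leap year, so February has 28 days).
March 1–5, 2014: 5 days.
Total: 15 + 5 = 20 days.
20 mod 7 = 6, so 6 days before Wednesday is Thursday.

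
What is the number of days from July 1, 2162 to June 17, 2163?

Day-of-year of July 1, 2162: 182.
Day-of-year of June 17, 2163: 168.
2162 has 365 days, so 365 − 182 = 183 days remain in 2162.
Total: 183 + 168 = 351 days.

351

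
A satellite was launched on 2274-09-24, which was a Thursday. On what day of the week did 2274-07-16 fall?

Thursday

Count forward from the earlier date (July 16, 2274) to the later (September 24, 2274):
July 2274: 31 − 16 = 15 days remain.
Then August (31): 31 days.
September 1–24, 2274: 24 days.
Total: 15 + 31 + 24 = 70 days.
70 is a multiple of 7, so 2274-07-16 falls on the same weekday: Thursday.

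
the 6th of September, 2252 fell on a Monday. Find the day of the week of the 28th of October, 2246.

Wednesday

Count forward from the earlier date (October 28, 2246) to the later (September 6, 2252):
October 28, 2246 → October 28, 2247: 365 days.
October 28, 2247 → October 28, 2248: 366 days (2248 is a leap year).
October 28, 2248 → October 28, 2249: 365 days.
October 28, 2249 → October 28, 2250: 365 days.
October 28, 2250 → October 28, 2251: 365 days.
October 2251: 31 − 28 = 3 days remain.
Then 10 full months totalling 305 days.
September 1–6, 2252: 6 days.
Residual: 314 days.
Total: 2140 days.
2140 mod 7 = 5, so 5 days before Monday is Wednesday.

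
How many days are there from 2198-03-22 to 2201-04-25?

1129

March 22, 2198 → March 22, 2199: 365 days.
March 22, 2199 → March 22, 2200: 365 days (2200 is not a leap year (divisible by 100 but not 400)).
March 22, 2200 → March 22, 2201: 365 days.
March 2201: 31 − 22 = 9 days remain.
April 1–25, 2201: 25 days.
Residual: 34 days.
Total: 1129 days.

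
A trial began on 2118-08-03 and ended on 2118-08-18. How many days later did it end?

Within August 2118: 18 − 3 = 15 days.

15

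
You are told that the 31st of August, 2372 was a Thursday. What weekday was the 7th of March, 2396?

Day-of-year of August 31, 2372: 244.
Day-of-year of March 7, 2396: 67.
2372 has 366 days, so 366 − 244 = 122 days remain in 2372.
Full years 2373–2395: 18 common + 5 leap = 18×365 + 5×366 = 8400 days.
Total: 122 + 8400 + 67 = 8589 days.
8589 is a multiple of 7, so the 7th of March, 2396 falls on the same weekday: Thursday.

Thursday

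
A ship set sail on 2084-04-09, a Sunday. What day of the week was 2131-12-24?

Monday

From April 9, 2084 to April 9, 2131: 47 years, of which 10 contain a Feb 29 — 37×365 + 10×366 = 17165 days.
(2100 is not a leap year (divisible by 100 but not 400).)
April 2131: 30 − 9 = 21 days remain.
Then May (31), June (30), July (31), August (31), September (30), October (31), November (30): 31 + 30 + 31 + 31 + 30 + 31 + 30 = 214 days.
December 1–24, 2131: 24 days.
Residual: 259 days.
Total: 17424 days.
17424 mod 7 = 1, so 1 day after Sunday is Monday.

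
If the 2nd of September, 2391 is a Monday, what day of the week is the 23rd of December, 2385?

Monday

Count forward from the earlier date (December 23, 2385) to the later (September 2, 2391):
December 23, 2385 → December 23, 2386: 365 days.
December 23, 2386 → December 23, 2387: 365 days.
December 23, 2387 → December 23, 2388: 366 days (2388 is a leap year).
December 23, 2388 → December 23, 2389: 365 days.
December 23, 2389 → December 23, 2390: 365 days.
December 2390: 31 − 23 = 8 days remain.
Then January (31), February 2391 (28), March (31), April (30), May (31), June (30), July (31), August (31): 31 + 28 + 31 + 30 + 31 + 30 + 31 + 31 = 243 days.
September 1–2, 2391: 2 days.
Residual: 253 days.
Total: 2079 days.
2079 is a multiple of 7, so the 23rd of December, 2385 falls on the same weekday: Monday.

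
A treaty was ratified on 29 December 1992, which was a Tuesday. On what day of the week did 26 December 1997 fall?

December 29, 1992 → December 29, 1993: 365 days.
December 29, 1993 → December 29, 1994: 365 days.
December 29, 1994 → December 29, 1995: 365 days.
December 29, 1995 → December 29, 1996: 366 days (1996 is a leap year).
December 1996: 31 − 29 = 2 days remain.
Then 11 full months totalling 334 days.
December 1–26, 1997: 26 days.
Residual: 362 days.
Total: 1823 days.
1823 mod 7 = 3, so 3 days after Tuesday is Friday.

Friday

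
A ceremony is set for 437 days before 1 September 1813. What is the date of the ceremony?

21 June 1812

Count 437 days before September 1, 1813:
June 1812: 30 − 21 = 9 days remain.
Then 14 full months totalling 427 days.
September 1, 1813: 1 day.
Total: 9 + 427 + 1 = 437 days.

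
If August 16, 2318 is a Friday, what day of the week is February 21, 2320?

Saturday

Day-of-year of August 16, 2318: 228.
Day-of-year of February 21, 2320: 52.
2318 has 365 days, so 365 − 228 = 137 days remain in 2318.
Full years: 2319: 365. Sum = 365.
Total: 137 + 365 + 52 = 554 days.
554 mod 7 = 1, so 1 day after Friday is Saturday.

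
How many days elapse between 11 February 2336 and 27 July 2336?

167

February 2336: 29 − 11 = 18 days remain (2336 is a leap year, so February has 29 days).
Then March (31), April (30), May (31), June (30): 31 + 30 + 31 + 30 = 122 days.
July 1–27, 2336: 27 days.
Total: 18 + 122 + 27 = 167 days.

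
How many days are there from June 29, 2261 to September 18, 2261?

81

June 2261: 30 − 29 = 1 day remains.
Then July (31), August (31): 31 + 31 = 62 days.
September 1–18, 2261: 18 days.
Total: 1 + 62 + 18 = 81 days.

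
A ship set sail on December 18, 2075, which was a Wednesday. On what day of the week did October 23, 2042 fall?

Thursday

Count forward from the earlier date (October 23, 2042) to the later (December 18, 2075):
From October 23, 2042 to October 23, 2075: 33 years, of which 8 contain a Feb 29 — 25×365 + 8×366 = 12053 days.
October 2075: 31 − 23 = 8 days remain.
Then November (30): 30 days.
December 1–18, 2075: 18 days.
Residual: 56 days.
Total: 12109 days.
12109 mod 7 = 6, so 6 days before Wednesday is Thursday.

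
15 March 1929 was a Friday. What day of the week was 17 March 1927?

Thursday

Count forward from the earlier date (March 17, 1927) to the later (March 15, 1929):
March 17, 1927 → March 17, 1928: 366 days (1928 is a leap year).
March 1928: 31 − 17 = 14 days remain.
Then 11 full months totalling 334 days.
March 1–15, 1929: 15 days.
Residual: 363 days.
Total: 729 days.
729 mod 7 = 1, so 1 day before Friday is Thursday.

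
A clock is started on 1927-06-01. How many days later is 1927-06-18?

17

Within June 1927: 18 − 1 = 17 days.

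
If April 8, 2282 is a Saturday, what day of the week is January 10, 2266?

Count forward from the earlier date (January 10, 2266) to the later (April 8, 2282):
Day-of-year of January 10, 2266: 10.
Day-of-year of April 8, 2282: 98.
2266 has 365 days, so 365 − 10 = 355 days remain in 2266.
Full years 2267–2281: 11 common + 4 leap = 11×365 + 4×366 = 5479 days.
Total: 355 + 5479 + 98 = 5932 days.
5932 mod 7 = 3, so 3 days before Saturday is Wednesday.

Wednesday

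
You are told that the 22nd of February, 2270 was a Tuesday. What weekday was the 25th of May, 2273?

February 22, 2270 → February 22, 2271: 365 days.
February 22, 2271 → February 22, 2272: 365 days.
February 22, 2272 → February 22, 2273: 366 days (2272 is a leap year).
February 2273: 28 − 22 = 6 days remain (2273 is not a leap year, so February has 28 days).
Then March (31), April (30): 31 + 30 = 61 days.
May 1–25, 2273: 25 days.
Residual: 92 days.
Total: 1188 days.
1188 mod 7 = 5, so 5 days after Tuesday is Sunday.

Sunday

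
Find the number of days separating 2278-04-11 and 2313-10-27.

12982

Day-of-year of April 11, 2278: 101.
Day-of-year of October 27, 2313: 300.
2278 has 365 days, so 365 − 101 = 264 days remain in 2278.
Full years 2279–2312: 26 common + 8 leap = 26×365 + 8×366 = 12418 days.
Total: 264 + 12418 + 300 = 12982 days.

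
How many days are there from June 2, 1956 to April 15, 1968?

From June 2, 1956 to June 2, 1967: 11 years, of which 2 contain a Feb 29 — 9×365 + 2×366 = 4017 days.
June 1967: 30 − 2 = 28 days remain.
Then 9 full months totalling 275 days.
April 1–15, 1968: 15 days.
Residual: 318 days.
Total: 4335 days.

4335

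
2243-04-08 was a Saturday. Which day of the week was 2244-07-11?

Thursday

Day-of-year of April 8, 2243: 98.
Day-of-year of July 11, 2244: 193.
2243 has 365 days, so 365 − 98 = 267 days remain in 2243.
Total: 267 + 193 = 460 days.
460 mod 7 = 5, so 5 days after Saturday is Thursday.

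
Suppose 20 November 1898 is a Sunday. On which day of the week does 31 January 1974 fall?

Thursday

From November 20, 1898 to November 20, 1973: 75 years, of which 18 contain a Feb 29 — 57×365 + 18×366 = 27393 days.
(1900 is not a leap year (divisible by 100 but not 400).)
November 1973: 30 − 20 = 10 days remain.
Then December (31): 31 days.
January 1–31, 1974: 31 days.
Residual: 72 days.
Total: 27465 days.
27465 mod 7 = 4, so 4 days after Sunday is Thursday.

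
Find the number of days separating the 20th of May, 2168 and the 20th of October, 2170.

May 20, 2168 → May 20, 2169: 365 days.
May 20, 2169 → May 20, 2170: 365 days.
May 2170: 31 − 20 = 11 days remain.
Then June (30), July (31), August (31), September (30): 30 + 31 + 31 + 30 = 122 days.
October 1–20, 2170: 20 days.
Residual: 153 days.
Total: 883 days.

883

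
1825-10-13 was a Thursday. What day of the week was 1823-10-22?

Wednesday

Count forward from the earlier date (October 22, 1823) to the later (October 13, 1825):
October 1823: 31 − 22 = 9 days remain.
Then 23 full months totalling 700 days.
October 1–13, 1825: 13 days.
Total: 9 + 700 + 13 = 722 days.
722 mod 7 = 1, so 1 day before Thursday is Wednesday.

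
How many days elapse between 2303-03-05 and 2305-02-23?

Day-of-year of March 5, 2303: 64.
Day-of-year of February 23, 2305: 54.
2303 has 365 days, so 365 − 64 = 301 days remain in 2303.
Full years: 2304: 366. Sum = 366.
Total: 301 + 366 + 54 = 721 days.

721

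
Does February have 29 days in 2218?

2218 is not a leap year.

No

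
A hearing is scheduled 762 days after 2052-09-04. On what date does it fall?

2054-10-06

Count 762 days after September 4, 2052:
September 2052: 30 − 4 = 26 days remain.
Then 24 full months totalling 730 days.
October 1–6, 2054: 6 days.
Total: 26 + 730 + 6 = 762 days.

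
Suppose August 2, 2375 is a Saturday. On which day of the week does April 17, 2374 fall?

Count forward from the earlier date (April 17, 2374) to the later (August 2, 2375):
Day-of-year of April 17, 2374: 107.
Day-of-year of August 2, 2375: 214.
2374 has 365 days, so 365 − 107 = 258 days remain in 2374.
Total: 258 + 214 = 472 days.
472 mod 7 = 3, so 3 days before Saturday is Wednesday.

Wednesday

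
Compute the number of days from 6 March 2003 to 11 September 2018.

From March 6, 2003 to March 6, 2018: 15 years, of which 4 contain a Feb 29 — 11×365 + 4×366 = 5479 days.
March 2018: 31 − 6 = 25 days remain.
Then April (30), May (31), June (30), July (31), August (31): 30 + 31 + 30 + 31 + 31 = 153 days.
September 1–11, 2018: 11 days.
Residual: 189 days.
Total: 5668 days.

5668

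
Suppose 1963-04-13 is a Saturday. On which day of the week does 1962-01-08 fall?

Count forward from the earlier date (January 8, 1962) to the later (April 13, 1963):
January 1962: 31 − 8 = 23 days remain.
Then 14 full months totalling 424 days.
April 1–13, 1963: 13 days.
Total: 23 + 424 + 13 = 460 days.
460 mod 7 = 5, so 5 days before Saturday is Monday.

Monday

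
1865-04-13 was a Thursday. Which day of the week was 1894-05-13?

Day-of-year of April 13, 1865: 103.
Day-of-year of May 13, 1894: 133.
1865 has 365 days, so 365 − 103 = 262 days remain in 1865.
Full years 1866–1893: 21 common + 7 leap = 21×365 + 7×366 = 10227 days.
Total: 262 + 10227 + 133 = 10622 days.
10622 mod 7 = 3, so 3 days after Thursday is Sunday.

Sunday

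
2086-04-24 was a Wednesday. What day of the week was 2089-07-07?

April 24, 2086 → April 24, 2087: 365 days.
April 24, 2087 → April 24, 2088: 366 days (2088 is a leap year).
April 24, 2088 → April 24, 2089: 365 days.
April 2089: 30 − 24 = 6 days remain.
Then May (31), June (30): 31 + 30 = 61 days.
July 1–7, 2089: 7 days.
Residual: 74 days.
Total: 1170 days.
1170 mod 7 = 1, so 1 day after Wednesday is Thursday.

Thursday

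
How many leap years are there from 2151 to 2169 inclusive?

5

Years divisible by 4 in [2151, 2169]: 2152, 2156, 2160, 2164, 2168.
No century exceptions apply. Count: 5.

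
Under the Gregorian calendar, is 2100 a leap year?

No

2100 is not a leap year (divisible by 100 but not 400).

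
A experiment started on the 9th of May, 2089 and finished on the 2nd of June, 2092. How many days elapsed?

1120

Day-of-year of May 9, 2089: 129.
Day-of-year of June 2, 2092: 154.
2089 has 365 days, so 365 − 129 = 236 days remain in 2089.
Full years: 2090: 365; 2091: 365. Sum = 730.
Total: 236 + 730 + 154 = 1120 days.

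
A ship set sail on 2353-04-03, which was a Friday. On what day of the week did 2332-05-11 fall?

Wednesday

Count forward from the earlier date (May 11, 2332) to the later (April 3, 2353):
From May 11, 2332 to May 11, 2352: 20 years, of which 5 contain a Feb 29 — 15×365 + 5×366 = 7305 days.
May 2352: 31 − 11 = 20 days remain.
Then 10 full months totalling 304 days.
April 1–3, 2353: 3 days.
Residual: 327 days.
Total: 7632 days.
7632 mod 7 = 2, so 2 days before Friday is Wednesday.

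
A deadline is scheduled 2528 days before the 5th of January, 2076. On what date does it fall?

the 2nd of February, 2069

Count 2528 days before January 5, 2076:
Day-of-year of February 2, 2069: 33.
Day-of-year of January 5, 2076: 5.
2069 has 365 days, so 365 − 33 = 332 days remain in 2069.
Full years: 2070: 365; 2071: 365; 2072: 366; 2073: 365; 2074: 365; 2075: 365. Sum = 2191.
Total: 332 + 2191 + 5 = 2528 days.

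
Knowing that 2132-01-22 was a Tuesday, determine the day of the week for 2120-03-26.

Tuesday

Count forward from the earlier date (March 26, 2120) to the later (January 22, 2132):
From March 26, 2120 to March 26, 2131: 11 years, of which 2 contain a Feb 29 — 9×365 + 2×366 = 4017 days.
March 2131: 31 − 26 = 5 days remain.
Then 9 full months totalling 275 days.
January 1–22, 2132: 22 days.
Residual: 302 days.
Total: 4319 days.
4319 is a multiple of 7, so 2120-03-26 falls on the same weekday: Tuesday.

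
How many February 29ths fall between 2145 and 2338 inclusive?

Years divisible by 4: 2148, 2152, …, 2336 — 48 in all.
Of these, 2200, 2300 are divisible by 100 but not 400, so not leap.
Leap years: 48 − 2 = 46.

46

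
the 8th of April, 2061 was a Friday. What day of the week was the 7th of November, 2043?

Saturday

Count forward from the earlier date (November 7, 2043) to the later (April 8, 2061):
Day-of-year of November 7, 2043: 311.
Day-of-year of April 8, 2061: 98.
2043 has 365 days, so 365 − 311 = 54 days remain in 2043.
Full years 2044–2060: 12 common + 5 leap = 12×365 + 5×366 = 6210 days.
Total: 54 + 6210 + 98 = 6362 days.
6362 mod 7 = 6, so 6 days before Friday is Saturday.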